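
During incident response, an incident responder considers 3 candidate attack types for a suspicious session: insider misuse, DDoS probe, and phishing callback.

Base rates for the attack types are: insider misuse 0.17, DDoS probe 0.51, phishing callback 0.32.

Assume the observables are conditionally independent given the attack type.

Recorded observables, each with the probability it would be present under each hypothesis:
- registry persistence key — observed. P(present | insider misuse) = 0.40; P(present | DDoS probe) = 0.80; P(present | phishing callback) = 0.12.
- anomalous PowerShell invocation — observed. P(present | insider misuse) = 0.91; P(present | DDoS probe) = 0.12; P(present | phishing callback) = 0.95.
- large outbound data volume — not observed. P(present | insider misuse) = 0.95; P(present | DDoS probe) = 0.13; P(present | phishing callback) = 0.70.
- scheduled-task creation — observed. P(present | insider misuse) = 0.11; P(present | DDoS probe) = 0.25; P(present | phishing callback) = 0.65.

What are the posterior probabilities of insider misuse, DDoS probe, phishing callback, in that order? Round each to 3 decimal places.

For each hypothesis, the unnormalized posterior weight is prior × product of the observable likelihoods (using 1 − P(present | H) for each absent observable):
  insider misuse: 0.17 × 0.40 × 0.91 × (1 − 0.95) × 0.11 = 0.00034034
  DDoS probe: 0.51 × 0.80 × 0.12 × (1 − 0.13) × 0.25 = 0.010649
  phishing callback: 0.32 × 0.12 × 0.95 × (1 − 0.70) × 0.65 = 0.0071136
The unnormalized weights sum to 0.018103.
P(insider misuse | evidence) = 0.00034034 / 0.018103 ≈ 0.019
P(DDoS probe | evidence) = 0.010649 / 0.018103 ≈ 0.588
P(phishing callback | evidence) = 0.0071136 / 0.018103 ≈ 0.393

0.019, 0.588, 0.393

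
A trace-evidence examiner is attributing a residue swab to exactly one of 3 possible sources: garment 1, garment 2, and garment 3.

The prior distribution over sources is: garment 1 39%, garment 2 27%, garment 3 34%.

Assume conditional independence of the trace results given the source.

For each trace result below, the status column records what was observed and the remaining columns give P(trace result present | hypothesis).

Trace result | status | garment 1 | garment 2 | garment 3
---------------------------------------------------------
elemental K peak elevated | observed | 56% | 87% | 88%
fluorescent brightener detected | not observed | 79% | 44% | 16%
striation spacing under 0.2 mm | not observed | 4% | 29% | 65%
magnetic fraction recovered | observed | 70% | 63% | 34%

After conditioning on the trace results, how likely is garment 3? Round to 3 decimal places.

0.250

By Bayes' rule with conditional independence, the unnormalized weight for each hypothesis is prior × ∏ likelihoods (using 1 − P(present | H) for each absent trace result):
  garment 1: 0.39 × 0.56 × (1 − 0.79) × (1 − 0.04) × 0.70 = 0.030821
  garment 2: 0.27 × 0.87 × (1 − 0.44) × (1 − 0.29) × 0.63 = 0.05884
  garment 3: 0.34 × 0.88 × (1 − 0.16) × (1 − 0.65) × 0.34 = 0.029908
The unnormalized weights sum to 0.11957.
P(garment 3 | evidence) = 0.029908 / 0.11957 ≈ 0.250.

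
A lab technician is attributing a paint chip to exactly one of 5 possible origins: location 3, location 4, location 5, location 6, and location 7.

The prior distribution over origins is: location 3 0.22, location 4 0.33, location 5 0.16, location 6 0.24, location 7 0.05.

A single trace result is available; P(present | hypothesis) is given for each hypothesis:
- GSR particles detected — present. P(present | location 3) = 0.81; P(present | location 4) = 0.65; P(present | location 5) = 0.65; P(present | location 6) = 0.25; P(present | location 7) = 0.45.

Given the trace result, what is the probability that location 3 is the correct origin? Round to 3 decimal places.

0.308

Multiply each prior by the likelihood of the trace result:
  location 3: 0.22 × 0.81 = 0.1782
  location 4: 0.33 × 0.65 = 0.2145
  location 5: 0.16 × 0.65 = 0.104
  location 6: 0.24 × 0.25 = 0.06
  location 7: 0.05 × 0.45 = 0.0225
Marginal likelihood of the evidence = 0.5792.
P(location 3 | evidence) = 0.1782 / 0.5792 ≈ 0.308.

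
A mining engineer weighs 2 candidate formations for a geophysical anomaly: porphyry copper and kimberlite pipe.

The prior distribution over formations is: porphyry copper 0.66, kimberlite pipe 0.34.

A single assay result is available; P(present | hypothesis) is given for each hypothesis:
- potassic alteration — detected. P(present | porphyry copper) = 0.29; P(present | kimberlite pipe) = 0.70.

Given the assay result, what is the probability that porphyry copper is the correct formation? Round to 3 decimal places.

0.446

For each hypothesis, the unnormalized posterior weight is prior × likelihood:
  porphyry copper: 0.66 × 0.29 = 0.1914
  kimberlite pipe: 0.34 × 0.70 = 0.238
The unnormalized weights sum to 0.4294.
P(porphyry copper | evidence) = 0.1914 / 0.4294 ≈ 0.446.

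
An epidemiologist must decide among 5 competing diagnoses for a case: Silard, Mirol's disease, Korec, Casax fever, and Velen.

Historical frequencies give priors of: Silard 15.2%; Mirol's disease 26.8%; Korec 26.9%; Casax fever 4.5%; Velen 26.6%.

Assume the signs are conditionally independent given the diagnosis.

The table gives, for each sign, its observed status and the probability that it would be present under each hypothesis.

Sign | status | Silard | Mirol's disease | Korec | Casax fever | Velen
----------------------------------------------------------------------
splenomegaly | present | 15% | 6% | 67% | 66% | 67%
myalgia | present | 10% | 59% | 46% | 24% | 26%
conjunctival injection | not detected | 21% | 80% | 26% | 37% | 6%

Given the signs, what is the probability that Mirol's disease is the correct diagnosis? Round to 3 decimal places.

By Bayes' rule with conditional independence, the unnormalized weight for each hypothesis is prior × ∏ likelihoods (using 1 − P(present | H) for each absent sign):
  Silard: 0.152 × 0.15 × 0.10 × (1 − 0.21) = 0.0018012
  Mirol's disease: 0.268 × 0.06 × 0.59 × (1 − 0.80) = 0.0018974
  Korec: 0.269 × 0.67 × 0.46 × (1 − 0.26) = 0.06135
  Casax fever: 0.045 × 0.66 × 0.24 × (1 − 0.37) = 0.0044906
  Velen: 0.266 × 0.67 × 0.26 × (1 − 0.06) = 0.043557
Marginal likelihood of the evidence = 0.1131.
P(Mirol's disease | evidence) = 0.0018974 / 0.1131 ≈ 0.017.

0.017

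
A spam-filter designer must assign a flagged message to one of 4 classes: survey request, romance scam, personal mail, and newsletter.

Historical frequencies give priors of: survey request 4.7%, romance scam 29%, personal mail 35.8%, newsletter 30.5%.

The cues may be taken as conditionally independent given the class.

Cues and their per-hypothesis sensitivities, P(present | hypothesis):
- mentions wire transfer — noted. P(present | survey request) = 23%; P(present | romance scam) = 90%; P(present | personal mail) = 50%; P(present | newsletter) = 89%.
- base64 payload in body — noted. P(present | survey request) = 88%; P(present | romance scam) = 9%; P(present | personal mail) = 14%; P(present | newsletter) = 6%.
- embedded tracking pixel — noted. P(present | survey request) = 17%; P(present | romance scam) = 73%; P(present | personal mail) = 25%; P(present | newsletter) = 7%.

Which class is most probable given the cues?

romance scam

Multiply each prior by the joint likelihood of the cue pattern:
  survey request: 0.047 × 0.23 × 0.88 × 0.17 = 0.0016172
  romance scam: 0.290 × 0.90 × 0.09 × 0.73 = 0.017148
  personal mail: 0.358 × 0.50 × 0.14 × 0.25 = 0.006265
  newsletter: 0.305 × 0.89 × 0.06 × 0.07 = 0.0011401
The unnormalized weights sum to 0.02617.
P(survey request | evidence) ≈ 0.0016172 / 0.02617 ≈ 0.062
P(romance scam | evidence) ≈ 0.017148 / 0.02617 ≈ 0.655
P(personal mail | evidence) ≈ 0.006265 / 0.02617 ≈ 0.239
P(newsletter | evidence) ≈ 0.0011401 / 0.02617 ≈ 0.044
The largest is 0.655, so romance scam is most probable.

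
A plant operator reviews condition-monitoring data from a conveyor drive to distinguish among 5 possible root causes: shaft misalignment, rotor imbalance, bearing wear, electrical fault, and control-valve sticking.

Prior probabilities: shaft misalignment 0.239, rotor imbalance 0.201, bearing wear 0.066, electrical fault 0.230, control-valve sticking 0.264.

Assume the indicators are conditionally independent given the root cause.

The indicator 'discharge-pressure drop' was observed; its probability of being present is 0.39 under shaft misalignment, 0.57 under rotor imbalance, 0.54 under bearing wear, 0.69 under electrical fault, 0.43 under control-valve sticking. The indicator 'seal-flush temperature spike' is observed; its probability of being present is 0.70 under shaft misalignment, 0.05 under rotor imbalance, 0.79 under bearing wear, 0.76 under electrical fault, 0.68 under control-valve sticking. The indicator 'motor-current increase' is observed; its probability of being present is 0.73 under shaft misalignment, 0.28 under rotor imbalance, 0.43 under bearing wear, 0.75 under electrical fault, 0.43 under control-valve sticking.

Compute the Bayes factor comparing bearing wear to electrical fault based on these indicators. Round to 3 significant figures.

Take the product of per-indicator likelihoods under each hypothesis, then divide.
  bearing wear: 0.54 × 0.79 × 0.43 = 0.18344
  electrical fault: 0.69 × 0.76 × 0.75 = 0.3933
Bayes factor = 0.18344 / 0.3933 ≈ 0.466

0.466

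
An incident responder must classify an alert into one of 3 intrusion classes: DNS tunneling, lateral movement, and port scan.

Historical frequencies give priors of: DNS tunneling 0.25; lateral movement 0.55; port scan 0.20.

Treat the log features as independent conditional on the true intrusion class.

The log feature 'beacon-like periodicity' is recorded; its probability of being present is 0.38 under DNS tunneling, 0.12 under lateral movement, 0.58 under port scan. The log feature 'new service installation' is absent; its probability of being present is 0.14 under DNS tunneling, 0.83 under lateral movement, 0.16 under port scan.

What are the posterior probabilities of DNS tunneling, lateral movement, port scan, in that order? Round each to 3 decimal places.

By Bayes' rule with conditional independence, the unnormalized weight for each hypothesis is prior × ∏ likelihoods (using 1 − P(present | H) for each absent log feature):
  DNS tunneling: 0.25 × 0.38 × (1 − 0.14) = 0.0817
  lateral movement: 0.55 × 0.12 × (1 − 0.83) = 0.01122
  port scan: 0.20 × 0.58 × (1 − 0.16) = 0.09744
The unnormalized weights sum to 0.19036.
P(DNS tunneling | evidence) = 0.0817 / 0.19036 ≈ 0.429
P(lateral movement | evidence) = 0.01122 / 0.19036 ≈ 0.059
P(port scan | evidence) = 0.09744 / 0.19036 ≈ 0.512

0.429, 0.059, 0.512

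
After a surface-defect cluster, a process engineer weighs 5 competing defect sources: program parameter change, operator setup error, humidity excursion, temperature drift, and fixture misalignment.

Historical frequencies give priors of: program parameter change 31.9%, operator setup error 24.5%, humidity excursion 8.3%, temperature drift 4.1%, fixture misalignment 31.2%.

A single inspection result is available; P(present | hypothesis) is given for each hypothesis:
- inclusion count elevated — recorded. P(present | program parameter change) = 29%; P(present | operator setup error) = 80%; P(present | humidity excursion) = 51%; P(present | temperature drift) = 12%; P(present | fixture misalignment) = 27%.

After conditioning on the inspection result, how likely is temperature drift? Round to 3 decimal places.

Multiply each prior by the likelihood of the inspection result:
  program parameter change: 0.319 × 0.29 = 0.09251
  operator setup error: 0.245 × 0.80 = 0.196
  humidity excursion: 0.083 × 0.51 = 0.04233
  temperature drift: 0.041 × 0.12 = 0.00492
  fixture misalignment: 0.312 × 0.27 = 0.08424
Normalizing constant Z = 0.09251 + 0.196 + 0.04233 + 0.00492 + 0.08424 = 0.42.
P(temperature drift | evidence) = 0.00492 / 0.42 ≈ 0.012.

0.012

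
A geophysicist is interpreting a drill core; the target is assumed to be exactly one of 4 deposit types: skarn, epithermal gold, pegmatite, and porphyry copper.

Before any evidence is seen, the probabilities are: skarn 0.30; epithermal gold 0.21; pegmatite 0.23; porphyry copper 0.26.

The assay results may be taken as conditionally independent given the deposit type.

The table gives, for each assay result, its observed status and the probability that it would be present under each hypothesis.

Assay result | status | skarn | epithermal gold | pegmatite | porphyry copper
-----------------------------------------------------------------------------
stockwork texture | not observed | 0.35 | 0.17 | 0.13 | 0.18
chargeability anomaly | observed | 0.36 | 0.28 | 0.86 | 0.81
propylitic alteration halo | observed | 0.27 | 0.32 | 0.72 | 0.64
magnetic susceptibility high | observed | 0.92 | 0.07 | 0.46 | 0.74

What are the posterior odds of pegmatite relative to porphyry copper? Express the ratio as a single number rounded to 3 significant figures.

0.697

The normalizing constant cancels in an odds ratio, so compute prior × likelihood for the two hypotheses only (using 1 − P(present | H) for each absent assay result):
  pegmatite: 0.23 × (1 − 0.13) × 0.86 × 0.72 × 0.46 = 0.056995
  porphyry copper: 0.26 × (1 − 0.18) × 0.81 × 0.64 × 0.74 = 0.081787
Odds(pegmatite : porphyry copper) = 0.056995 / 0.081787 ≈ 0.697.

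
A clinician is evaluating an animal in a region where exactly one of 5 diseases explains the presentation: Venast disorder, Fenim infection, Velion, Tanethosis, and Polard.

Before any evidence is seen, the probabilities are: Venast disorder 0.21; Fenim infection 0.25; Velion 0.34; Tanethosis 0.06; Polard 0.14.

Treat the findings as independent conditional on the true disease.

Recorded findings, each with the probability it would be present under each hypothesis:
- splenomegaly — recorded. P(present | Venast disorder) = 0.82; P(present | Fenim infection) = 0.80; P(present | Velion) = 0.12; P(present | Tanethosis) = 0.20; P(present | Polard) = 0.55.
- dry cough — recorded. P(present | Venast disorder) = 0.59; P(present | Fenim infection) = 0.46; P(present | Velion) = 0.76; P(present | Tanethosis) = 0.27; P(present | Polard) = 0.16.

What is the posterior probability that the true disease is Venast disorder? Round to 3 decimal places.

0.423

By Bayes' rule with conditional independence, the unnormalized weight for each hypothesis is prior × ∏ likelihoods:
  Venast disorder: 0.21 × 0.82 × 0.59 = 0.1016
  Fenim infection: 0.25 × 0.80 × 0.46 = 0.092
  Velion: 0.34 × 0.12 × 0.76 = 0.031008
  Tanethosis: 0.06 × 0.20 × 0.27 = 0.00324
  Polard: 0.14 × 0.55 × 0.16 = 0.01232
The unnormalized weights sum to 0.24017.
P(Venast disorder | evidence) = 0.1016 / 0.24017 ≈ 0.423.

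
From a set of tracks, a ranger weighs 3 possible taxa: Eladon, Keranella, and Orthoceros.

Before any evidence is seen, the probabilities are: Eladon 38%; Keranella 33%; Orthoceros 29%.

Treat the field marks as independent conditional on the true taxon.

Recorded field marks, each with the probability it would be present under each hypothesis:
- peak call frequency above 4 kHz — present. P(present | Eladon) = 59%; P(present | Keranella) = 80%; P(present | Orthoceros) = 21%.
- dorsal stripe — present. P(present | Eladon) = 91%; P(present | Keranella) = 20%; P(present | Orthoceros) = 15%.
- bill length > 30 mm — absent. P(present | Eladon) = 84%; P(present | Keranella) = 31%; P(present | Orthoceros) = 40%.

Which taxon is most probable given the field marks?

Keranella

By Bayes' rule with conditional independence, the unnormalized weight for each hypothesis is prior × ∏ likelihoods (using 1 − P(present | H) for each absent field mark):
  Eladon: 0.38 × 0.59 × 0.91 × (1 − 0.84) = 0.032644
  Keranella: 0.33 × 0.80 × 0.20 × (1 − 0.31) = 0.036432
  Orthoceros: 0.29 × 0.21 × 0.15 × (1 − 0.40) = 0.005481
Normalizing constant Z = 0.032644 + 0.036432 + 0.005481 = 0.074557.
P(Eladon | evidence) ≈ 0.032644 / 0.074557 ≈ 0.438
P(Keranella | evidence) ≈ 0.036432 / 0.074557 ≈ 0.489
P(Orthoceros | evidence) ≈ 0.005481 / 0.074557 ≈ 0.074
The largest is 0.489, so Keranella is most probable.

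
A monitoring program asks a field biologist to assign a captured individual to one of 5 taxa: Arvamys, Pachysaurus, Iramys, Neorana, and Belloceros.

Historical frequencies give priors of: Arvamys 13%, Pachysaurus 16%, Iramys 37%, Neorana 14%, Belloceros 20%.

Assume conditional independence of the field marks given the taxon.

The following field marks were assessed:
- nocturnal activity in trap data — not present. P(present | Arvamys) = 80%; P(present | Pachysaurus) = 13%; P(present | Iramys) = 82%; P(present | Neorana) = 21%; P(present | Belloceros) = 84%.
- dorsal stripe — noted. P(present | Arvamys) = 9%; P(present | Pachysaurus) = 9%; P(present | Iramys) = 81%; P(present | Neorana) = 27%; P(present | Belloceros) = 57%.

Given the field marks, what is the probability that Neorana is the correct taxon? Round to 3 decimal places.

For each hypothesis, the unnormalized posterior weight is prior × product of the field mark likelihoods (using 1 − P(present | H) for each absent field mark):
  Arvamys: 0.13 × (1 − 0.80) × 0.09 = 0.00234
  Pachysaurus: 0.16 × (1 − 0.13) × 0.09 = 0.012528
  Iramys: 0.37 × (1 − 0.82) × 0.81 = 0.053946
  Neorana: 0.14 × (1 − 0.21) × 0.27 = 0.029862
  Belloceros: 0.20 × (1 − 0.84) × 0.57 = 0.01824
The unnormalized weights sum to 0.11692.
P(Neorana | evidence) = 0.029862 / 0.11692 ≈ 0.255.

0.255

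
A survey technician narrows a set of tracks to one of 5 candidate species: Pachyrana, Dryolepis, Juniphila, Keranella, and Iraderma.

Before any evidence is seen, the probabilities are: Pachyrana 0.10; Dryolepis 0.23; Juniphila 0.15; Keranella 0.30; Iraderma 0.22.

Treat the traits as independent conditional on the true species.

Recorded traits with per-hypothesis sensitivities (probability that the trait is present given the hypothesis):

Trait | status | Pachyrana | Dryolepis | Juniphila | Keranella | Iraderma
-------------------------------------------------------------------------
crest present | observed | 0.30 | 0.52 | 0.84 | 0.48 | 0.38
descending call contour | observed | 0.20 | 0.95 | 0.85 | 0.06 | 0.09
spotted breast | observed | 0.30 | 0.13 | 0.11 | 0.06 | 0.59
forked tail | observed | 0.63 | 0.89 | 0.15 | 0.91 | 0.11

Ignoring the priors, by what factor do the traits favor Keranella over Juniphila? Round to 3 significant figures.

The Bayes factor is the ratio of the joint likelihoods of the trait pattern under the two hypotheses.
  Keranella: 0.48 × 0.06 × 0.06 × 0.91 = 0.0015725
  Juniphila: 0.84 × 0.85 × 0.11 × 0.15 = 0.011781
Bayes factor = 0.0015725 / 0.011781 ≈ 0.133

0.133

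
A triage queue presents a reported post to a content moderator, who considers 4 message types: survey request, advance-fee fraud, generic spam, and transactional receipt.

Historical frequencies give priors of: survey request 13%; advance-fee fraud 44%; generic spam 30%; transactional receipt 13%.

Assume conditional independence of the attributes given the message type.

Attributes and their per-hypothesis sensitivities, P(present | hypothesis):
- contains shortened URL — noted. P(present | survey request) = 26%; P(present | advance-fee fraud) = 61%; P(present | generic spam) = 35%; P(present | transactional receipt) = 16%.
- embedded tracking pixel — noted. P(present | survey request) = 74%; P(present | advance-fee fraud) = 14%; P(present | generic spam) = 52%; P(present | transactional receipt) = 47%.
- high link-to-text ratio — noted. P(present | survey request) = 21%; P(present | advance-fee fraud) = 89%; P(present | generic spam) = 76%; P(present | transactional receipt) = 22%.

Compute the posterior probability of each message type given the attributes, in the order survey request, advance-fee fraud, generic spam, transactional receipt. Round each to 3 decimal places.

For each hypothesis, the unnormalized posterior weight is prior × product of the attribute likelihoods:
  survey request: 0.13 × 0.26 × 0.74 × 0.21 = 0.0052525
  advance-fee fraud: 0.44 × 0.61 × 0.14 × 0.89 = 0.033443
  generic spam: 0.30 × 0.35 × 0.52 × 0.76 = 0.041496
  transactional receipt: 0.13 × 0.16 × 0.47 × 0.22 = 0.0021507
Marginal likelihood of the evidence = 0.082342.
P(survey request | evidence) = 0.0052525 / 0.082342 ≈ 0.064
P(advance-fee fraud | evidence) = 0.033443 / 0.082342 ≈ 0.406
P(generic spam | evidence) = 0.041496 / 0.082342 ≈ 0.504
P(transactional receipt | evidence) = 0.0021507 / 0.082342 ≈ 0.026

0.064, 0.406, 0.504, 0.026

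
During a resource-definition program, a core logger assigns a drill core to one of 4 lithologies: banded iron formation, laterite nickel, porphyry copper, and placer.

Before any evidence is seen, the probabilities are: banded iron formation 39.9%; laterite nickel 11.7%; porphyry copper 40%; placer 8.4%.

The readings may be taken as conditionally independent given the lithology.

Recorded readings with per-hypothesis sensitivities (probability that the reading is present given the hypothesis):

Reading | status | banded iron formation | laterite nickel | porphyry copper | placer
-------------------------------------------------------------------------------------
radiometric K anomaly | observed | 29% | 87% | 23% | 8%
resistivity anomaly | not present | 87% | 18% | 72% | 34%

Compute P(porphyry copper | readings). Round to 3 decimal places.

Multiply each prior by the joint likelihood of the reading pattern (using 1 − P(present | H) for each absent reading):
  banded iron formation: 0.399 × 0.29 × (1 − 0.87) = 0.015042
  laterite nickel: 0.117 × 0.87 × (1 − 0.18) = 0.083468
  porphyry copper: 0.400 × 0.23 × (1 − 0.72) = 0.02576
  placer: 0.084 × 0.08 × (1 − 0.34) = 0.0044352
The unnormalized weights sum to 0.12871.
P(porphyry copper | evidence) = 0.02576 / 0.12871 ≈ 0.200.

0.200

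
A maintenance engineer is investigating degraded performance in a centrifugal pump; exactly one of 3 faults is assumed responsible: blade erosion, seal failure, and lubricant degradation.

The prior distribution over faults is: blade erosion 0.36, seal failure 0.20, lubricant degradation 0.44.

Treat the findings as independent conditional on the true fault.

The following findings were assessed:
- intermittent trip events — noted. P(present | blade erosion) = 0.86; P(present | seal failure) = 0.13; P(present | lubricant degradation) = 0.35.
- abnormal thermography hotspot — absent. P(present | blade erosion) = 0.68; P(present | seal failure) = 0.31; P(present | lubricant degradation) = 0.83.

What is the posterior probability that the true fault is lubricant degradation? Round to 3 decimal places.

0.183

By Bayes' rule with conditional independence, the unnormalized weight for each hypothesis is prior × ∏ likelihoods (using 1 − P(present | H) for each absent finding):
  blade erosion: 0.36 × 0.86 × (1 − 0.68) = 0.099072
  seal failure: 0.20 × 0.13 × (1 − 0.31) = 0.01794
  lubricant degradation: 0.44 × 0.35 × (1 − 0.83) = 0.02618
Normalizing constant Z = 0.099072 + 0.01794 + 0.02618 = 0.14319.
P(lubricant degradation | evidence) = 0.02618 / 0.14319 ≈ 0.183.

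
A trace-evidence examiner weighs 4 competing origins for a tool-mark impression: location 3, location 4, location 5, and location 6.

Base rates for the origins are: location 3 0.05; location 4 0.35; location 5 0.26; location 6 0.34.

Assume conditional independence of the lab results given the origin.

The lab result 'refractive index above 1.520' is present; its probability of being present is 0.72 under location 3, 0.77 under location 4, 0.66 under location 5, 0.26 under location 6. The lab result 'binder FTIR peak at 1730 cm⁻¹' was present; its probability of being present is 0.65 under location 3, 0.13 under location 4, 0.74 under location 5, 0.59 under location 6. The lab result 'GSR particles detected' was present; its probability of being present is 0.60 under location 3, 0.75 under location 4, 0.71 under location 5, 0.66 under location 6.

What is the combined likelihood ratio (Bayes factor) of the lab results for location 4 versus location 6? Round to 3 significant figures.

Joint likelihood of the lab result pattern under each hypothesis:
  location 4: 0.77 × 0.13 × 0.75 = 0.075075
  location 6: 0.26 × 0.59 × 0.66 = 0.10124
Bayes factor = 0.075075 / 0.10124 ≈ 0.742

0.742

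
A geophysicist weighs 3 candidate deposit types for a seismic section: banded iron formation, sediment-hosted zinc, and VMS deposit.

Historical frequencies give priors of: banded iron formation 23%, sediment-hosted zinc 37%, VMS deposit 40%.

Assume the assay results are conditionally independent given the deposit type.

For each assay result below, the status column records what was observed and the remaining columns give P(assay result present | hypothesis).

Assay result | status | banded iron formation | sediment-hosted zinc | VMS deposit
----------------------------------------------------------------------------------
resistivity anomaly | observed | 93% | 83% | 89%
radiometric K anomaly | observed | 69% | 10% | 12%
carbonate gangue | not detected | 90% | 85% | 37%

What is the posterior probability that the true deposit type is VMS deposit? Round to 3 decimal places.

0.582

Multiply each prior by the joint likelihood of the assay result pattern (using 1 − P(present | H) for each absent assay result):
  banded iron formation: 0.23 × 0.93 × 0.69 × (1 − 0.90) = 0.014759
  sediment-hosted zinc: 0.37 × 0.83 × 0.10 × (1 − 0.85) = 0.0046065
  VMS deposit: 0.40 × 0.89 × 0.12 × (1 − 0.37) = 0.026914
The unnormalized weights sum to 0.046279.
P(VMS deposit | evidence) = 0.026914 / 0.046279 ≈ 0.582.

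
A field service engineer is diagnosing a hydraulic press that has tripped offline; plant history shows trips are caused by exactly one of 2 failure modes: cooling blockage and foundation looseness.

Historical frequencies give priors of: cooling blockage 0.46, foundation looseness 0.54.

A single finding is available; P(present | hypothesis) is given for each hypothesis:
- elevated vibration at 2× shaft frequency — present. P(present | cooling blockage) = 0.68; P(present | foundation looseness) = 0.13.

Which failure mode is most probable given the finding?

cooling blockage

Multiply each prior by the likelihood of the finding:
  cooling blockage: 0.46 × 0.68 = 0.3128
  foundation looseness: 0.54 × 0.13 = 0.0702
The unnormalized weights sum to 0.383.
P(cooling blockage | evidence) ≈ 0.3128 / 0.383 ≈ 0.817
P(foundation looseness | evidence) ≈ 0.0702 / 0.383 ≈ 0.183
The largest is 0.817, so cooling blockage is most probable.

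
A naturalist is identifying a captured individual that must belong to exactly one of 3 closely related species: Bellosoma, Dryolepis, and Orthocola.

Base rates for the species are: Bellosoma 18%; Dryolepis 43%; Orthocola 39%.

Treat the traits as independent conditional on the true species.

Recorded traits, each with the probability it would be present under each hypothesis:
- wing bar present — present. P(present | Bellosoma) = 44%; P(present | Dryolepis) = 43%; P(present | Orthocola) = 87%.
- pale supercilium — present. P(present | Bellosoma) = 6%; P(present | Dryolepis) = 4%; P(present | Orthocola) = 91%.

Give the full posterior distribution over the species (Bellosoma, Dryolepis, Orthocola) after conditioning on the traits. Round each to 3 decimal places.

By Bayes' rule with conditional independence, the unnormalized weight for each hypothesis is prior × ∏ likelihoods:
  Bellosoma: 0.18 × 0.44 × 0.06 = 0.004752
  Dryolepis: 0.43 × 0.43 × 0.04 = 0.007396
  Orthocola: 0.39 × 0.87 × 0.91 = 0.30876
The unnormalized weights sum to 0.32091.
P(Bellosoma | evidence) = 0.004752 / 0.32091 ≈ 0.015
P(Dryolepis | evidence) = 0.007396 / 0.32091 ≈ 0.023
P(Orthocola | evidence) = 0.30876 / 0.32091 ≈ 0.962

0.015, 0.023, 0.962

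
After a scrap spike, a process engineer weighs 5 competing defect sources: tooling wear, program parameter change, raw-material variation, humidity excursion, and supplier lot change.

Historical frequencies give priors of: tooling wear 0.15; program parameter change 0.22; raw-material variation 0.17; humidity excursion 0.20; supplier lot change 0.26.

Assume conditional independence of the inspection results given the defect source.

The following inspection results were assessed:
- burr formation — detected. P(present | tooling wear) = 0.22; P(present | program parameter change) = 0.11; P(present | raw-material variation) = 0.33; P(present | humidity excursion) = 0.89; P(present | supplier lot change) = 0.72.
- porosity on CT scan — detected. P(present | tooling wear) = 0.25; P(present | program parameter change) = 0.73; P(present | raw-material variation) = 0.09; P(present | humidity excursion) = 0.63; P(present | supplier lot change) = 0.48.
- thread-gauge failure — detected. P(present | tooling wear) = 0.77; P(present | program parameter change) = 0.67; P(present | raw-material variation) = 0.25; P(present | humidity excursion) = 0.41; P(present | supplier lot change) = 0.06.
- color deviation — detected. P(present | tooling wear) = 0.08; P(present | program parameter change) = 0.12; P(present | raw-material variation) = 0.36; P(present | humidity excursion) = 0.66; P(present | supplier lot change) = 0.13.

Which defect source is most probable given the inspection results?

humidity excursion

By Bayes' rule with conditional independence, the unnormalized weight for each hypothesis is prior × ∏ likelihoods:
  tooling wear: 0.15 × 0.22 × 0.25 × 0.77 × 0.08 = 0.0005082
  program parameter change: 0.22 × 0.11 × 0.73 × 0.67 × 0.12 = 0.0014203
  raw-material variation: 0.17 × 0.33 × 0.09 × 0.25 × 0.36 = 0.00045441
  humidity excursion: 0.20 × 0.89 × 0.63 × 0.41 × 0.66 = 0.030345
  supplier lot change: 0.26 × 0.72 × 0.48 × 0.06 × 0.13 = 0.00070088
The unnormalized weights sum to 0.033429.
P(tooling wear | evidence) ≈ 0.0005082 / 0.033429 ≈ 0.015
P(program parameter change | evidence) ≈ 0.0014203 / 0.033429 ≈ 0.042
P(raw-material variation | evidence) ≈ 0.00045441 / 0.033429 ≈ 0.014
P(humidity excursion | evidence) ≈ 0.030345 / 0.033429 ≈ 0.908
P(supplier lot change | evidence) ≈ 0.00070088 / 0.033429 ≈ 0.021
The largest is 0.908, so humidity excursion is most probable.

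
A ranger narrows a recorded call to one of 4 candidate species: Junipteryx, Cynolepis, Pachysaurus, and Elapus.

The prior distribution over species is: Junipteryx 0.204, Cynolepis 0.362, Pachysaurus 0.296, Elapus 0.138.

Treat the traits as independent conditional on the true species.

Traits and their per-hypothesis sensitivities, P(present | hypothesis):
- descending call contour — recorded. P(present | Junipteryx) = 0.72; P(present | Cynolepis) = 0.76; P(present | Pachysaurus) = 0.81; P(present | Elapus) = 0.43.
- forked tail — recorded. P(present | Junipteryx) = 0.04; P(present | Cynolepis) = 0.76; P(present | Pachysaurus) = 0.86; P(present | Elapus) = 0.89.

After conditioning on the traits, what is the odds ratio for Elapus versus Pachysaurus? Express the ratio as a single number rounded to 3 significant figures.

0.256

Unnormalized posterior weight (prior times the trait likelihoods) for each of the two hypotheses:
  Elapus: 0.138 × 0.43 × 0.89 = 0.052813
  Pachysaurus: 0.296 × 0.81 × 0.86 = 0.20619
Odds(Elapus : Pachysaurus) = 0.052813 / 0.20619 ≈ 0.256.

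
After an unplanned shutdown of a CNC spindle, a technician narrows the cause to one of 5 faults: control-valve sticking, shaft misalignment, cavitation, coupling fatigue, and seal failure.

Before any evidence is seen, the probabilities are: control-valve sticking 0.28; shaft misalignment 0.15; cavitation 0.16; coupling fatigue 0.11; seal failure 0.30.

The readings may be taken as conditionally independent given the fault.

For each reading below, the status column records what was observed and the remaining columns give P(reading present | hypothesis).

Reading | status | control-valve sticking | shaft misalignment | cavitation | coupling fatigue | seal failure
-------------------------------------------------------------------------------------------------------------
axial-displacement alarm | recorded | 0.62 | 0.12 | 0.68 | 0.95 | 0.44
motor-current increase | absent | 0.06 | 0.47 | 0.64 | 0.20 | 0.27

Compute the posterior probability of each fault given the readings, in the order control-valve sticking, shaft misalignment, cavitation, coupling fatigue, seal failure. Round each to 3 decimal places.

0.416, 0.024, 0.100, 0.213, 0.246

By Bayes' rule with conditional independence, the unnormalized weight for each hypothesis is prior × ∏ likelihoods (using 1 − P(present | H) for each absent reading):
  control-valve sticking: 0.28 × 0.62 × (1 − 0.06) = 0.16318
  shaft misalignment: 0.15 × 0.12 × (1 − 0.47) = 0.00954
  cavitation: 0.16 × 0.68 × (1 − 0.64) = 0.039168
  coupling fatigue: 0.11 × 0.95 × (1 − 0.20) = 0.0836
  seal failure: 0.30 × 0.44 × (1 − 0.27) = 0.09636
Marginal likelihood of the evidence = 0.39185.
P(control-valve sticking | evidence) = 0.16318 / 0.39185 ≈ 0.416
P(shaft misalignment | evidence) = 0.00954 / 0.39185 ≈ 0.024
P(cavitation | evidence) = 0.039168 / 0.39185 ≈ 0.100
P(coupling fatigue | evidence) = 0.0836 / 0.39185 ≈ 0.213
P(seal failure | evidence) = 0.09636 / 0.39185 ≈ 0.246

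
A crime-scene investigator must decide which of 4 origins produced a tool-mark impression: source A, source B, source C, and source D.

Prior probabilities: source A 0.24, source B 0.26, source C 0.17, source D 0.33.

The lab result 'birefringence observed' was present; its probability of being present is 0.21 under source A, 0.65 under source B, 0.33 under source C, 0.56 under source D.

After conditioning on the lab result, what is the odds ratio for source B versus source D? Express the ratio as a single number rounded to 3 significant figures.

The normalizing constant cancels in an odds ratio, so compute prior × likelihood for the two hypotheses only:
  source B: 0.26 × 0.65 = 0.169
  source D: 0.33 × 0.56 = 0.1848
Posterior odds = 0.169 / 0.1848 ≈ 0.915.

0.915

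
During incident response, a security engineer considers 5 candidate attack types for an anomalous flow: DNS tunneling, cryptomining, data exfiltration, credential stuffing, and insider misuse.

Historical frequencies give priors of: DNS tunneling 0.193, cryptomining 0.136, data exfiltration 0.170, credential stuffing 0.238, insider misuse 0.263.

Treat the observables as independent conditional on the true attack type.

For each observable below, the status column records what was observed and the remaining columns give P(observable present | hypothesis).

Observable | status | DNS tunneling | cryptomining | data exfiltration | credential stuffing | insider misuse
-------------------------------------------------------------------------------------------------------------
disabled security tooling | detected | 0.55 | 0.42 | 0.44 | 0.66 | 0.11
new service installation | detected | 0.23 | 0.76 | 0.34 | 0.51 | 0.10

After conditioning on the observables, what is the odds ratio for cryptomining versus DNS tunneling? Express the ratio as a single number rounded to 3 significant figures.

1.78

Unnormalized posterior weight (prior times the observable likelihoods) for each of the two hypotheses:
  cryptomining: 0.136 × 0.42 × 0.76 = 0.043411
  DNS tunneling: 0.193 × 0.55 × 0.23 = 0.024415
Posterior odds = 0.043411 / 0.024415 ≈ 1.78.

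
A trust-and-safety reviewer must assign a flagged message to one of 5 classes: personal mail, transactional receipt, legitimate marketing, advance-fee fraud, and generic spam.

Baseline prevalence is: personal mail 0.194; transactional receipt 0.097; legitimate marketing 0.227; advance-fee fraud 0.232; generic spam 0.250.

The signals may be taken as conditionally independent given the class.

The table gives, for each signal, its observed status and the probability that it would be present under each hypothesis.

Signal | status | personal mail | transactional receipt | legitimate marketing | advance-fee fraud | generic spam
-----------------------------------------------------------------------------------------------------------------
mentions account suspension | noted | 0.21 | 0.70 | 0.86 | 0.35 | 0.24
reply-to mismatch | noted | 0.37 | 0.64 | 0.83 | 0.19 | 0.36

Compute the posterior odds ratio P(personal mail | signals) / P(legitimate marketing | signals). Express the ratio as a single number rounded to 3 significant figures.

0.0930

Posterior odds equal prior odds times the likelihood ratio; only the two competing hypotheses matter.
  personal mail: 0.194 × 0.21 × 0.37 = 0.015074
  legitimate marketing: 0.227 × 0.86 × 0.83 = 0.16203
Posterior odds = 0.015074 / 0.16203 ≈ 0.0930.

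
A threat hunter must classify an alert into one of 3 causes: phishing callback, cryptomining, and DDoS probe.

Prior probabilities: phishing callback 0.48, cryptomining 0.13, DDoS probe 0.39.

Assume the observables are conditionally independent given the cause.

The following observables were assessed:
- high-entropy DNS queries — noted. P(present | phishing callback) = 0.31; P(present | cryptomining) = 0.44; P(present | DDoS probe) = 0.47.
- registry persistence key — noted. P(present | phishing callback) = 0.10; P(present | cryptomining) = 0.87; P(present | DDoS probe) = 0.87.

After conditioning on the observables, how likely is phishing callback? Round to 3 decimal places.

0.066

Multiply each prior by the joint likelihood of the observable pattern:
  phishing callback: 0.48 × 0.31 × 0.10 = 0.01488
  cryptomining: 0.13 × 0.44 × 0.87 = 0.049764
  DDoS probe: 0.39 × 0.47 × 0.87 = 0.15947
Normalizing constant Z = 0.01488 + 0.049764 + 0.15947 = 0.22412.
P(phishing callback | evidence) = 0.01488 / 0.22412 ≈ 0.066.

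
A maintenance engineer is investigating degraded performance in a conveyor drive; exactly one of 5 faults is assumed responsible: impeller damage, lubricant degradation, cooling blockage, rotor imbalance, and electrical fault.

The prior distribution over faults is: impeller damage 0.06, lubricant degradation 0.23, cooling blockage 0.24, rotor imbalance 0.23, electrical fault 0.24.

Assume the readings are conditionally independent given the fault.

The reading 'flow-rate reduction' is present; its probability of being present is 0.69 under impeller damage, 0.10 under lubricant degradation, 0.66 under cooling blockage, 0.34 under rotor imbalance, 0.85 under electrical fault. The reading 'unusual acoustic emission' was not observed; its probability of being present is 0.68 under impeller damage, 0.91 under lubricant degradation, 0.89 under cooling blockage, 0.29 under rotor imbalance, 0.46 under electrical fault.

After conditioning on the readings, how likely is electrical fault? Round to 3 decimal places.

For each hypothesis, the unnormalized posterior weight is prior × product of the reading likelihoods (using 1 − P(present | H) for each absent reading):
  impeller damage: 0.06 × 0.69 × (1 − 0.68) = 0.013248
  lubricant degradation: 0.23 × 0.10 × (1 − 0.91) = 0.00207
  cooling blockage: 0.24 × 0.66 × (1 − 0.89) = 0.017424
  rotor imbalance: 0.23 × 0.34 × (1 − 0.29) = 0.055522
  electrical fault: 0.24 × 0.85 × (1 − 0.46) = 0.11016
The unnormalized weights sum to 0.19842.
P(electrical fault | evidence) = 0.11016 / 0.19842 ≈ 0.555.

0.555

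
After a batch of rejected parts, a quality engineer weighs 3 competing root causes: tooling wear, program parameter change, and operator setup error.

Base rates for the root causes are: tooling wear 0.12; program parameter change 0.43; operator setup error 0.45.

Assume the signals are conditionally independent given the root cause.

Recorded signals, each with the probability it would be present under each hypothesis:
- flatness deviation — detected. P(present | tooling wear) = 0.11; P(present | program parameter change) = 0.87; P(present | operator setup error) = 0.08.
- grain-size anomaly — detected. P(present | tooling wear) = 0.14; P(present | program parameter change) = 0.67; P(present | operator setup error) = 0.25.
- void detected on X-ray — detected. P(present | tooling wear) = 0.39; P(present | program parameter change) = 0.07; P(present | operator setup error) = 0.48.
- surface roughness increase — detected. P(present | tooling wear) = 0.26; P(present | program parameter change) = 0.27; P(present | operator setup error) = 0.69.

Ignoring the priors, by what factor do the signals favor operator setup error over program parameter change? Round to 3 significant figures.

Joint likelihood of the signal pattern under each hypothesis:
  operator setup error: 0.08 × 0.25 × 0.48 × 0.69 = 0.006624
  program parameter change: 0.87 × 0.67 × 0.07 × 0.27 = 0.011017
Bayes factor = 0.006624 / 0.011017 ≈ 0.601

0.601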